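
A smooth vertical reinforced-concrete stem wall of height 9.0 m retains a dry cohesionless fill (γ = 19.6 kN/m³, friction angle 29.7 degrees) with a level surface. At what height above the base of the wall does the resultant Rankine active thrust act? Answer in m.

K_a = 0.3374.
The pressure distribution is triangular, so the resultant acts at H/3 above the base = 9.0/3 = 3.000 m.

3.00 m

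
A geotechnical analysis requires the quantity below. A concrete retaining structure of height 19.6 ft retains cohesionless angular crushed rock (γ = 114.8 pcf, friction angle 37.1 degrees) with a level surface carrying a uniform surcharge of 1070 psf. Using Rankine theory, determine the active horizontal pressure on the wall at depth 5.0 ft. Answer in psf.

407 psf

K_a = (1 − sin φ)/(1 + sin φ) = 0.2475.
σ_v = γz + q = 114.8 × 5.0 + 1070 = 1644 psf.
σ_h = K_a σ_v = 0.2475 × 1644 = 406.9 psf.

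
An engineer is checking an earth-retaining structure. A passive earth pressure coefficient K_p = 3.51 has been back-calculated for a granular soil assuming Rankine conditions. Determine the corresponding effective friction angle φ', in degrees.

33.8°

K_p = (1+sin φ)/(1−sin φ) ⇒ sin φ = (K_p − 1)/(K_p + 1) = 0.5565.
φ = arcsin(0.5565) = 33.82°.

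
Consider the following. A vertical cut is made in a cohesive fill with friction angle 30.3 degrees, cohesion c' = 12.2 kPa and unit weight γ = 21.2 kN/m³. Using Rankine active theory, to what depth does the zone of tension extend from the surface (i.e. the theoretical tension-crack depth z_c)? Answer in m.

K_a = tan²(45° − 30.3°/2) = 0.3293; √K_a = 0.5739.
The active pressure is zero where K_a γ z = 2c√K_a, so z_c = 2c/(γ√K_a) = 2×12.2/(21.2×0.5739) = 2.006 m.

2.01 m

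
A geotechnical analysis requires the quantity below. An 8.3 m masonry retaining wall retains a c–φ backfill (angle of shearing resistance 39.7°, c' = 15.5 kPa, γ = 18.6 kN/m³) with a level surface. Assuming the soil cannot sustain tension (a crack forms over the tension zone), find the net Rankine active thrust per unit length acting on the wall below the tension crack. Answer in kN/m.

K_a = 0.2204; √K_a = 0.4695.
Tension-crack depth z_c = 2c/(γ√K_a) = 2×15.5/(18.6×0.4695) = 3.550 m.
σ_a at base = K_a γ H − 2c√K_a = 0.2204×18.6×8.3 − 2×15.5×0.4695 = 19.48 kPa.
P_a = ½ × 19.48 × (H − z_c) = 0.5×19.48×4.750 = 46.26 kN/m.

46.3 kN/m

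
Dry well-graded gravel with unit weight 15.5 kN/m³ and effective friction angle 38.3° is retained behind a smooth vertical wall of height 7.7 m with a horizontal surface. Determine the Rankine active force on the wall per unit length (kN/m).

K_a = tan²(45° − φ/2) = 0.2347.
P_a = ½ K_a γ H² = 0.5 × 0.2347 × 15.5 × 7.7² = 107.9 kN/m.

108 kN/m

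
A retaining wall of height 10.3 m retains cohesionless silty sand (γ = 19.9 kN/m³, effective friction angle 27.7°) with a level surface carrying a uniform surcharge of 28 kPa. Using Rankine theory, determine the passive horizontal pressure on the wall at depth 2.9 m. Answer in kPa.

235 kPa

K_p = (1 + sin φ)/(1 − sin φ) = 2.737.
σ_v = γz + q = 19.9 × 2.9 + 28 = 85.71 kPa.
σ_h = K_p σ_v = 2.737 × 85.71 = 234.6 kPa.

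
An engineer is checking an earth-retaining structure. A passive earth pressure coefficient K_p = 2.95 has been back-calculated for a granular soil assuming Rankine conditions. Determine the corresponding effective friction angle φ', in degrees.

K_p = (1+sin φ)/(1−sin φ) ⇒ sin φ = (K_p − 1)/(K_p + 1) = 0.4937.
φ = arcsin(0.4937) = 29.58°.

29.6°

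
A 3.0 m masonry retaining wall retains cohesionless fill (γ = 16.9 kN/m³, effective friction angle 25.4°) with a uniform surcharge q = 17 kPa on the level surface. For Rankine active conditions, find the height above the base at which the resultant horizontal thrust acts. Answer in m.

K_a = 0.3996.
Triangular part P₁ = ½K_aγH² = 30.39 at H/3 = 1.000 m; rectangular part P₂ = K_a q H = 20.38 at H/2 = 1.500 m.
ȳ = (P₁·1.000 + P₂·1.500)/(P₁+P₂) = 1.201 m.

1.20 m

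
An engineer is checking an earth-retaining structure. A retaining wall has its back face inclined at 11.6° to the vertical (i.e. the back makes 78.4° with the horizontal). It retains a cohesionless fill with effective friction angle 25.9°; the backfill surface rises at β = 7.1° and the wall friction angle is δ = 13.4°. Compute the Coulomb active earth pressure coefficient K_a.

0.496

K_a = sin²(α+φ) / [sin²α · sin(α−δ) · (1 + √{sin(φ+δ)sin(φ−β) / (sin(α−δ)sin(α+β))})²].
With α = 78.4°, φ = 25.9°, δ = 13.4°, β = 7.1°: K_a = 0.4961.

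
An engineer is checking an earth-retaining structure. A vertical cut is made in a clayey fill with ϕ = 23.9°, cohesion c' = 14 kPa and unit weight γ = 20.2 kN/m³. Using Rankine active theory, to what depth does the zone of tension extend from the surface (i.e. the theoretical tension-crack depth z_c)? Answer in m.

2.13 m

K_a = tan²(45° − 23.9°/2) = 0.4233; √K_a = 0.6506.
The active pressure is zero where K_a γ z = 2c√K_a, so z_c = 2c/(γ√K_a) = 2×14/(20.2×0.6506) = 2.130 m.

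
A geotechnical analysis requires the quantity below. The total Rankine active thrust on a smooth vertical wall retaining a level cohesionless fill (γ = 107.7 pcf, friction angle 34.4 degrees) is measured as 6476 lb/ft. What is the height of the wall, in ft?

20.8 ft

K_a = 0.2780. P_a = ½ K_a γ H² ⇒ H = √(2P_a/(K_a γ)).
H = √(2×6476/(0.2780×107.7)) = 20.80 ft.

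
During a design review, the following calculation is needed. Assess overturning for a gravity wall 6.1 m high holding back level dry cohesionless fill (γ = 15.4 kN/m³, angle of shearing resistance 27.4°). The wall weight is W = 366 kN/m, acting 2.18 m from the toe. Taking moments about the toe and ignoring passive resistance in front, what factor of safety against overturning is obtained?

3.70

K_a = tan²(45° − 27.4°/2) = 0.3697.
P_a = ½K_aγH² = 0.5×0.3697×15.4×6.1² = 105.9 kN/m, acting at H/3 = 2.033 m above the base.
Overturning moment M_o = P_a × H/3 = 105.9 × 2.033 = 215.4.
Resisting moment M_r = W × 2.18 = 366 × 2.18 = 797.9.
FS_overturning = M_r/M_o = 797.9/215.4 = 3.705.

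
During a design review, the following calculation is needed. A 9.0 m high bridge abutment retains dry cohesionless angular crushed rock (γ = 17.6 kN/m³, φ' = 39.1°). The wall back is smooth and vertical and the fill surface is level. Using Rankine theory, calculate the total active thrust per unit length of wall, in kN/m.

161 kN/m

K_a = tan²(45° − φ/2) = 0.2265.
P_a = ½ K_a γ H² = 0.5 × 0.2265 × 17.6 × 9.0² = 161.4 kN/m.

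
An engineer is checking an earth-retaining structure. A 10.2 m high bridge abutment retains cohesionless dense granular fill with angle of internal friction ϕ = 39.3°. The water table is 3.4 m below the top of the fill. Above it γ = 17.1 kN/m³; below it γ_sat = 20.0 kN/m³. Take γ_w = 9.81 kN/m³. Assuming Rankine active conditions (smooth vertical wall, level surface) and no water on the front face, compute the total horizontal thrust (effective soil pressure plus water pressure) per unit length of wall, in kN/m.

K_a = tan²(45° − φ/2) = 0.2245.
γ' = 20.0 − 9.81 = 10.19 kN/m³. Depth below WT = 6.8 m.
σ'_h at WT = K_a γ d_w = 13.05 kPa; at base = 13.05 + K_a γ' × 6.8 = 28.60 kPa.
P₁ (0–3.4 m) = ½×13.05×3.4 = 22.18. P₂ (3.4–10.2 m) = ½(13.05+28.60)×6.8 = 141.6.
P_w = ½ γ_w h₂² = 0.5×9.81×6.8² = 226.8. Total = 22.18+141.6+226.8 = 390.6 kN/m.

391 kN/m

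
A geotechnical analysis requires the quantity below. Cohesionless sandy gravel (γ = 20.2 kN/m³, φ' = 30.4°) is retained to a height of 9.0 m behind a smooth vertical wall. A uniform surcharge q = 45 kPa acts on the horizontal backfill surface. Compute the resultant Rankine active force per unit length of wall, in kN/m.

K_a = tan²(45° − φ/2) = 0.3280.
Soil triangle: ½ K_a γ H² = 0.5×0.3280×20.2×9.0² = 268.3 kN/m.
Surcharge rectangle: K_a q H = 0.3280×45×9.0 = 132.8 kN/m.
Total = 268.3 + 132.8 = 401.2 kN/m.

401 kN/m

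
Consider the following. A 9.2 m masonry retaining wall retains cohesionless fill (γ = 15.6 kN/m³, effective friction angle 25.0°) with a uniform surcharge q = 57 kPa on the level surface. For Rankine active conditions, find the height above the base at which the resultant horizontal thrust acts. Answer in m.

3.75 m

K_a = 0.4059.
Triangular part P₁ = ½K_aγH² = 267.9 at H/3 = 3.067 m; rectangular part P₂ = K_a q H = 212.8 at H/2 = 4.600 m.
ȳ = (P₁·3.067 + P₂·4.600)/(P₁+P₂) = 3.745 m.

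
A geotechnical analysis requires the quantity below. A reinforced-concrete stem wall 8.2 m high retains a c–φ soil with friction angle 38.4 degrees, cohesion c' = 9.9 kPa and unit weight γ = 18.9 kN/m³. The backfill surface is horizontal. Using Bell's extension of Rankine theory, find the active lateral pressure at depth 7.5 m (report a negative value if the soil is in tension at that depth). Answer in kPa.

K_a = (1 − sin φ)/(1 + sin φ) = 0.2337.
σ_a = K_a γ z − 2c√K_a = 0.2337×18.9×7.5 − 2×9.9×0.4834 = 23.55 kPa.

23.6 kPa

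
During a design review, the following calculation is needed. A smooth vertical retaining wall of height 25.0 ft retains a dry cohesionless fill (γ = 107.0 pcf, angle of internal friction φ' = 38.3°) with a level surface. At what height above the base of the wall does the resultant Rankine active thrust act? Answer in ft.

K_a = 0.2347.
The pressure distribution is triangular, so the resultant acts at H/3 above the base = 25.0/3 = 8.333 ft.

8.33 ft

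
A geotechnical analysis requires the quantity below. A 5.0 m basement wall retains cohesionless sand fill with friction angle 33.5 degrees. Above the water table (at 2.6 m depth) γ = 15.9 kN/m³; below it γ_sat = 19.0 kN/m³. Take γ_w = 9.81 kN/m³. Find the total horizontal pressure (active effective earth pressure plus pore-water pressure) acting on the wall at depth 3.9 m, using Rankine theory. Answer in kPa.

K_a = (1 − sin φ)/(1 + sin φ) = 0.2887.
γ' = 19.0 − 9.81 = 9.190 kN/m³.
Effective vertical stress at 3.9 m: σ'_v = 15.9×2.6 + 9.190×1.30 = 53.29 kPa.
σ'_h = K_a σ'_v = 0.2887 × 53.29 = 15.38 kPa; u = γ_w × 1.30 = 12.75 kPa.
Total σ_h = 15.38 + 12.75 = 28.14 kPa.

28.1 kPa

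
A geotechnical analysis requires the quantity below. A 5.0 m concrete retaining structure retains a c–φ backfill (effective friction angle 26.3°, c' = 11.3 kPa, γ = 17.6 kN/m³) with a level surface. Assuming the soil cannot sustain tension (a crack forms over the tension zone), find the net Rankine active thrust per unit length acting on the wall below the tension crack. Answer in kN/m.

K_a = 0.3859; √K_a = 0.6212.
Tension-crack depth z_c = 2c/(γ√K_a) = 2×11.3/(17.6×0.6212) = 2.067 m.
σ_a at base = K_a γ H − 2c√K_a = 0.3859×17.6×5.0 − 2×11.3×0.6212 = 19.92 kPa.
P_a = ½ × 19.92 × (H − z_c) = 0.5×19.92×2.933 = 29.22 kN/m.

29.2 kN/m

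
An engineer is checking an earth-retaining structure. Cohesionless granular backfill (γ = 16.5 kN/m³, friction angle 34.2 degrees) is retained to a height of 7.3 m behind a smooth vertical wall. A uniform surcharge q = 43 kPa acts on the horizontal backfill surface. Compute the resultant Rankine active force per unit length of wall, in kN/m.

K_a = tan²(45° − φ/2) = 0.2803.
Soil triangle: ½ K_a γ H² = 0.5×0.2803×16.5×7.3² = 123.2 kN/m.
Surcharge rectangle: K_a q H = 0.2803×43×7.3 = 88.00 kN/m.
Total = 123.2 + 88.00 = 211.2 kN/m.

211 kN/m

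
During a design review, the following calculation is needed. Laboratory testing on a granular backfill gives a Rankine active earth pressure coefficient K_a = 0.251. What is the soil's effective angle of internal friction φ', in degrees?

K_a = tan²(45° − φ/2) ⇒ 45° − φ/2 = arctan(√0.251) = 26.61°.
φ = 2(45° − 26.61°) = 36.78°.

36.8°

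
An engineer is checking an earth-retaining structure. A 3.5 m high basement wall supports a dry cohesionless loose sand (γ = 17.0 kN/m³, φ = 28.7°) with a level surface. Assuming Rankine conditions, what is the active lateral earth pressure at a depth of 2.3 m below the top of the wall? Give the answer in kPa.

K_a = (1 − sin φ)/(1 + sin φ) = 0.3511.
σ_h = K_a γ z = 0.3511 × 17.0 × 2.3 = 13.73 kPa.

13.7 kPa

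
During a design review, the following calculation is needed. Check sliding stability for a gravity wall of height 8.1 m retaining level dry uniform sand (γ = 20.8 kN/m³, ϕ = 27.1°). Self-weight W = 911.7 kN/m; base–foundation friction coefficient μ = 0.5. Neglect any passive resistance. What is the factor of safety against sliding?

K_a = tan²(45° − 27.1°/2) = 0.3741.
P_a = ½K_aγH² = 0.5×0.3741×20.8×8.1² = 255.2 kN/m, acting at H/3 = 2.700 m above the base.
FS_sliding = μW / P_a = 0.5×911.7 / 255.2 = 1.786.

1.79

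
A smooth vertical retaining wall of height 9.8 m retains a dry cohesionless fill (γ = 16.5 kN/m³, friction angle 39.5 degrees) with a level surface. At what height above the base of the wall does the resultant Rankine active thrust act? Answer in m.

3.27 m

K_a = 0.2224.
The pressure distribution is triangular, so the resultant acts at H/3 above the base = 9.8/3 = 3.267 m.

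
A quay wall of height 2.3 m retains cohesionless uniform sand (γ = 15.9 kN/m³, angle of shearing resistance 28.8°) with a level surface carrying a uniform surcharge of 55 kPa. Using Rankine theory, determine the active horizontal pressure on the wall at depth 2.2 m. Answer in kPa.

K_a = (1 − sin φ)/(1 + sin φ) = 0.3498.
σ_v = γz + q = 15.9 × 2.2 + 55 = 89.98 kPa.
σ_h = K_a σ_v = 0.3498 × 89.98 = 31.47 kPa.

31.5 kPa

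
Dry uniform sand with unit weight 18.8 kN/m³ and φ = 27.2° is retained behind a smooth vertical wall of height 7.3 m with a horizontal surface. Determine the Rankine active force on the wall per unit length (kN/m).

K_a = tan²(45° − φ/2) = 0.3726.
P_a = ½ K_a γ H² = 0.5 × 0.3726 × 18.8 × 7.3² = 186.6 kN/m.

187 kN/m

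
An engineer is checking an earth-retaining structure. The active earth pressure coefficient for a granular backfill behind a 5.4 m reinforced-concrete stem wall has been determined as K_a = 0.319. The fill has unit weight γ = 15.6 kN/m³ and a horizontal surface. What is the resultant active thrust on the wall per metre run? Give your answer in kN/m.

72.6 kN/m

P = ½ K_a γ H² = 0.5 × 0.319 × 15.6 × 5.4² = 72.56 kN/m.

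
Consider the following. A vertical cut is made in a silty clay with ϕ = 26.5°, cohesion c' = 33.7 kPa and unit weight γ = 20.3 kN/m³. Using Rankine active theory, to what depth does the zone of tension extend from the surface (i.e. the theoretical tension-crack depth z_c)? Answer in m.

K_a = tan²(45° − 26.5°/2) = 0.3829; √K_a = 0.6188.
The active pressure is zero where K_a γ z = 2c√K_a, so z_c = 2c/(γ√K_a) = 2×33.7/(20.3×0.6188) = 5.365 m.

5.37 m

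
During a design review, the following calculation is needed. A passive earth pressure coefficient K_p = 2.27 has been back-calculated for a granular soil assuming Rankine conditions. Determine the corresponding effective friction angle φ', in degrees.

K_p = (1+sin φ)/(1−sin φ) ⇒ sin φ = (K_p − 1)/(K_p + 1) = 0.3884.
φ = arcsin(0.3884) = 22.85°.

22.9°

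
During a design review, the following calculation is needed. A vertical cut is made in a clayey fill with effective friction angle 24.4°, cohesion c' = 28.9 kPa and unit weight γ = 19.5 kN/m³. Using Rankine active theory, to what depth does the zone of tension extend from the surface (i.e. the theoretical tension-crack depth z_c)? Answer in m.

K_a = tan²(45° − 24.4°/2) = 0.4153; √K_a = 0.6445.
The active pressure is zero where K_a γ z = 2c√K_a, so z_c = 2c/(γ√K_a) = 2×28.9/(19.5×0.6445) = 4.599 m.

4.60 m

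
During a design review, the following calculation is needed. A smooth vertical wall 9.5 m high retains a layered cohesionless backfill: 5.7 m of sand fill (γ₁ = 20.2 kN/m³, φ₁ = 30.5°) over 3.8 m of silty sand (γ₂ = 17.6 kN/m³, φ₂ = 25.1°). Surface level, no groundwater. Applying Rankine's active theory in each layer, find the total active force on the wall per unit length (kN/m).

335 kN/m

K_a1 = tan²(45°−30.5°/2) = 0.3267; K_a2 = tan²(45°−25.1°/2) = 0.4043.
Layer 1: σ at base = K_a1 γ₁ h₁ = 37.61 kPa; P₁ = ½×37.61×5.7 = 107.2.
Layer 2: σ_v at top = γ₁h₁ = 115.1; σ_h top = K_a2×115.1 = 46.55; σ_h base = K_a2×(115.1+17.6×3.8) = 73.59.
P₂ = ½(46.55+73.59)×3.8 = 228.3. Total P_a = 107.2+228.3 = 335.5 kN/m.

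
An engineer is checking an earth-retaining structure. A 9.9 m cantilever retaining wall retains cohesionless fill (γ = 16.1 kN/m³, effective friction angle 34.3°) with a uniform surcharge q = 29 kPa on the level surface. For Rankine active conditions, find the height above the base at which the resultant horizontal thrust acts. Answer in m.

K_a = 0.2792.
Triangular part P₁ = ½K_aγH² = 220.3 at H/3 = 3.300 m; rectangular part P₂ = K_a q H = 80.15 at H/2 = 4.950 m.
ȳ = (P₁·3.300 + P₂·4.950)/(P₁+P₂) = 3.740 m.

3.74 m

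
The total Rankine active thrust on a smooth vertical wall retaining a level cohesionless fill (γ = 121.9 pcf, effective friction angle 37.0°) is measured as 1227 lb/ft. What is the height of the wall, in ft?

K_a = 0.2486. P_a = ½ K_a γ H² ⇒ H = √(2P_a/(K_a γ)).
H = √(2×1227/(0.2486×121.9)) = 8.999 ft.

9.00 ft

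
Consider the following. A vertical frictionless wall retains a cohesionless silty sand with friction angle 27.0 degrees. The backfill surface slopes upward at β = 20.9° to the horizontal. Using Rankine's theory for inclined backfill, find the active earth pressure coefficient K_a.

K_a = cos β · (cos β − √(cos²β − cos²φ)) / (cos β + √(cos²β − cos²φ)).
cos β = 0.9342, cos φ = 0.8910, √(cos²β − cos²φ) = 0.2808.
K_a = 0.9342 × (0.9342 − 0.2808)/(0.9342 + 0.2808) = 0.5024.

0.502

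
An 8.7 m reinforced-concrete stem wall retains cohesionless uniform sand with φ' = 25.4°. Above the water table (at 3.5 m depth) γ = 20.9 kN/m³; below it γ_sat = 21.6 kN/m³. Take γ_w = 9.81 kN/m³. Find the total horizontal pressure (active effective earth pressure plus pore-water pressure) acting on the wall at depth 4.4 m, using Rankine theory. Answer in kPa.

42.3 kPa

K_a = (1 − sin φ)/(1 + sin φ) = 0.3996.
γ' = 21.6 − 9.81 = 11.79 kN/m³.
Effective vertical stress at 4.4 m: σ'_v = 20.9×3.5 + 11.79×0.900 = 83.76 kPa.
σ'_h = K_a σ'_v = 0.3996 × 83.76 = 33.47 kPa; u = γ_w × 0.900 = 8.829 kPa.
Total σ_h = 33.47 + 8.829 = 42.30 kPa.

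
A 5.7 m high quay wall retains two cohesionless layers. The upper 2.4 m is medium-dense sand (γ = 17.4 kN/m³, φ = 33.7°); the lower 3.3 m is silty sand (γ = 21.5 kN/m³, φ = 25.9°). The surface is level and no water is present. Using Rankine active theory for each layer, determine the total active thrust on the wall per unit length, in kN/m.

114 kN/m

K_a1 = tan²(45°−33.7°/2) = 0.2863; K_a2 = tan²(45°−25.9°/2) = 0.3920.
Layer 1: σ at base = K_a1 γ₁ h₁ = 11.96 kPa; P₁ = ½×11.96×2.4 = 14.35.
Layer 2: σ_v at top = γ₁h₁ = 41.76; σ_h top = K_a2×41.76 = 16.37; σ_h base = K_a2×(41.76+21.5×3.3) = 44.18.
P₂ = ½(16.37+44.18)×3.3 = 99.91. Total P_a = 14.35+99.91 = 114.3 kN/m.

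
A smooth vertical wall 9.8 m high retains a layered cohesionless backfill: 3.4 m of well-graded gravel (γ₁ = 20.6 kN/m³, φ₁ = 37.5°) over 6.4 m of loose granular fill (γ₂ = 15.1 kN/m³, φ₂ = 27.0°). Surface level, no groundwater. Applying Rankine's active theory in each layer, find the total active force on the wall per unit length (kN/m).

313 kN/m

K_a1 = tan²(45°−37.5°/2) = 0.2432; K_a2 = tan²(45°−27.0°/2) = 0.3755.
Layer 1: σ at base = K_a1 γ₁ h₁ = 17.03 kPa; P₁ = ½×17.03×3.4 = 28.96.
Layer 2: σ_v at top = γ₁h₁ = 70.04; σ_h top = K_a2×70.04 = 26.30; σ_h base = K_a2×(70.04+15.1×6.4) = 62.59.
P₂ = ½(26.30+62.59)×6.4 = 284.5. Total P_a = 28.96+284.5 = 313.4 kN/m.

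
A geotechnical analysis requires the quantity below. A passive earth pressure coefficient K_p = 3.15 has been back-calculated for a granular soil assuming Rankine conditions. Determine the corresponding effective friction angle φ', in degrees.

31.2°

K_p = (1+sin φ)/(1−sin φ) ⇒ sin φ = (K_p − 1)/(K_p + 1) = 0.5181.
φ = arcsin(0.5181) = 31.20°.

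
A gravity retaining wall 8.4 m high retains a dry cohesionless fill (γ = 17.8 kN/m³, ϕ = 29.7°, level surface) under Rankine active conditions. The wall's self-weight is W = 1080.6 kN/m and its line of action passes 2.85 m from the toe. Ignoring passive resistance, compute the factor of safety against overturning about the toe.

5.19

K_a = tan²(45° − 29.7°/2) = 0.3374.
P_a = ½K_aγH² = 0.5×0.3374×17.8×8.4² = 211.9 kN/m, acting at H/3 = 2.800 m above the base.
Overturning moment M_o = P_a × H/3 = 211.9 × 2.800 = 593.2.
Resisting moment M_r = W × 2.85 = 1080.6 × 2.85 = 3080.
FS_overturning = M_r/M_o = 3080/593.2 = 5.191.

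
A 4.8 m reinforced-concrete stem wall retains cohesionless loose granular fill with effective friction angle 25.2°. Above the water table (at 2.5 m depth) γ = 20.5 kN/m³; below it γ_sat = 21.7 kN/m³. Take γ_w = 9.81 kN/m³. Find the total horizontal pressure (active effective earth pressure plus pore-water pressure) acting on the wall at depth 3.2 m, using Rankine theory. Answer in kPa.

30.9 kPa

K_a = (1 − sin φ)/(1 + sin φ) = 0.4027.
γ' = 21.7 − 9.81 = 11.89 kN/m³.
Effective vertical stress at 3.2 m: σ'_v = 20.5×2.5 + 11.89×0.700 = 59.57 kPa.
σ'_h = K_a σ'_v = 0.4027 × 59.57 = 23.99 kPa; u = γ_w × 0.700 = 6.867 kPa.
Total σ_h = 23.99 + 6.867 = 30.86 kPa.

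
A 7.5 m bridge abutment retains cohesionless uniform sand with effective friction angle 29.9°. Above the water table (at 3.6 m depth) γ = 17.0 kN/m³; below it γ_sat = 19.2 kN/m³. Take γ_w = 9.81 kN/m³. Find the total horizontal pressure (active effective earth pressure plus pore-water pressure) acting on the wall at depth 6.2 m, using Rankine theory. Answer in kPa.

K_a = (1 − sin φ)/(1 + sin φ) = 0.3347.
γ' = 19.2 − 9.81 = 9.390 kN/m³.
Effective vertical stress at 6.2 m: σ'_v = 17.0×3.6 + 9.390×2.60 = 85.61 kPa.
σ'_h = K_a σ'_v = 0.3347 × 85.61 = 28.65 kPa; u = γ_w × 2.60 = 25.51 kPa.
Total σ_h = 28.65 + 25.51 = 54.16 kPa.

54.2 kPa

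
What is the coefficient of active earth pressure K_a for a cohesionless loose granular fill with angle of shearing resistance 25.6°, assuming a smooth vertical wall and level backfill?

K_a = (1 − sin φ)/(1 + sin φ) = (1 − sin 25.6°)/(1 + sin 25.6°) = 0.3966.

0.397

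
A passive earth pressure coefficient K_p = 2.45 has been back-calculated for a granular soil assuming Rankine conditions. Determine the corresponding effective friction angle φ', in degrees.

24.9°

K_p = (1+sin φ)/(1−sin φ) ⇒ sin φ = (K_p − 1)/(K_p + 1) = 0.4203.
φ = arcsin(0.4203) = 24.85°.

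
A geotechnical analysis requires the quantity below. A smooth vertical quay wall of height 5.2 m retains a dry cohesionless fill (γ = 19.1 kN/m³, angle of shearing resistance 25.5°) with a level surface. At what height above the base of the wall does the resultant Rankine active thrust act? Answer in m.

K_a = 0.3981.
The pressure distribution is triangular, so the resultant acts at H/3 above the base = 5.2/3 = 1.733 m.

1.73 m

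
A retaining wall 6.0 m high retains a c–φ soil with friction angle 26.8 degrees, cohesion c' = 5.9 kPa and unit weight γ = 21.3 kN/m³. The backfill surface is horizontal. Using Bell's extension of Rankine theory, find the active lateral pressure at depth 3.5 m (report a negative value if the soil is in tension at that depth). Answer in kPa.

21.0 kPa

K_a = (1 − sin φ)/(1 + sin φ) = 0.3785.
σ_a = K_a γ z − 2c√K_a = 0.3785×21.3×3.5 − 2×5.9×0.6152 = 20.96 kPa.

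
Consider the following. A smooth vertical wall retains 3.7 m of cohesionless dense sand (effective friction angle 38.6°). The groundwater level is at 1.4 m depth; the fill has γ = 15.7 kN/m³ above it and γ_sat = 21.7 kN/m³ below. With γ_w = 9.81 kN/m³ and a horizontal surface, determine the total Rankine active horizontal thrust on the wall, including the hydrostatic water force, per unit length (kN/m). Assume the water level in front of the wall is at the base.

48.5 kN/m

K_a = tan²(45° − φ/2) = 0.2316.
γ' = 21.7 − 9.81 = 11.89 kN/m³. Depth below WT = 2.3 m.
σ'_h at WT = K_a γ d_w = 5.091 kPa; at base = 5.091 + K_a γ' × 2.3 = 11.43 kPa.
P₁ (0–1.4 m) = ½×5.091×1.4 = 3.564. P₂ (1.4–3.7 m) = ½(5.091+11.43)×2.3 = 18.99.
P_w = ½ γ_w h₂² = 0.5×9.81×2.3² = 25.95. Total = 3.564+18.99+25.95 = 48.50 kN/m.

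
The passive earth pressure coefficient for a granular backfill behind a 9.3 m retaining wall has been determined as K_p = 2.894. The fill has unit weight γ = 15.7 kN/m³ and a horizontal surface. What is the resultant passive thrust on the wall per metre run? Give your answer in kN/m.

1960 kN/m

P = ½ K_p γ H² = 0.5 × 2.894 × 15.7 × 9.3² = 1965 kN/m.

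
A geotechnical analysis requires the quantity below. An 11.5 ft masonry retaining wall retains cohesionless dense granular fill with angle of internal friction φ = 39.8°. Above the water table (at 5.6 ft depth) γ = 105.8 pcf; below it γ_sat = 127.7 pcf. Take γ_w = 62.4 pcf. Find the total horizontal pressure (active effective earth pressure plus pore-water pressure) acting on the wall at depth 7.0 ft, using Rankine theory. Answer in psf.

K_a = (1 − sin φ)/(1 + sin φ) = 0.2194.
γ' = 127.7 − 62.4 = 65.30 pcf.
Effective vertical stress at 7.0 ft: σ'_v = 105.8×5.6 + 65.30×1.40 = 683.9 psf.
σ'_h = K_a σ'_v = 0.2194 × 683.9 = 150.1 psf; u = γ_w × 1.40 = 87.36 psf.
Total σ_h = 150.1 + 87.36 = 237.4 psf.

237 psf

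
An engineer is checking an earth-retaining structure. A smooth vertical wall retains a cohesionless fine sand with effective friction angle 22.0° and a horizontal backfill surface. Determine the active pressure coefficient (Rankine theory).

0.455

K_a = (1 − sin φ)/(1 + sin φ) = (1 − sin 22.0°)/(1 + sin 22.0°) = 0.4550.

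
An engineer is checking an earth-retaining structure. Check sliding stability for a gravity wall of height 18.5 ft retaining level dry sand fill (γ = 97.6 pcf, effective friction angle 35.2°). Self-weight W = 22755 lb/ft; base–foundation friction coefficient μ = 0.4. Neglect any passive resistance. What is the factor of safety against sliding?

K_a = tan²(45° − 35.2°/2) = 0.2687.
P_a = ½K_aγH² = 0.5×0.2687×97.6×18.5² = 4488 lb/ft, acting at H/3 = 6.167 ft above the base.
FS_sliding = μW / P_a = 0.4×22755 / 4488 = 2.028.

2.03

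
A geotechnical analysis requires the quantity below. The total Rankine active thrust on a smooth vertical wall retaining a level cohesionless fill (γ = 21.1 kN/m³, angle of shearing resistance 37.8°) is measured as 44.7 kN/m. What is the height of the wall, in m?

4.20 m

K_a = 0.2400. P_a = ½ K_a γ H² ⇒ H = √(2P_a/(K_a γ)).
H = √(2×44.7/(0.2400×21.1)) = 4.202 m.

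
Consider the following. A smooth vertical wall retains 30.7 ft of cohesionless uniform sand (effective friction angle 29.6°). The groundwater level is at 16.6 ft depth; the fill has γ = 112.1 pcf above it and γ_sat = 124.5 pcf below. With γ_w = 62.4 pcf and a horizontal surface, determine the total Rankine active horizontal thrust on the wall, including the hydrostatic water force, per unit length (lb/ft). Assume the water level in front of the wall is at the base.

K_a = tan²(45° − φ/2) = 0.3387.
γ' = 124.5 − 62.4 = 62.10 pcf. Depth below WT = 14.1 ft.
σ'_h at WT = K_a γ d_w = 630.3 psf; at base = 630.3 + K_a γ' × 14.1 = 927.0 psf.
P₁ (0–16.6 ft) = ½×630.3×16.6 = 5232. P₂ (16.6–30.7 ft) = ½(630.3+927.0)×14.1 = 10980.
P_w = ½ γ_w h₂² = 0.5×62.4×14.1² = 6203. Total = 5232+10980+6203 = 22410 lb/ft.

22400 lb/ft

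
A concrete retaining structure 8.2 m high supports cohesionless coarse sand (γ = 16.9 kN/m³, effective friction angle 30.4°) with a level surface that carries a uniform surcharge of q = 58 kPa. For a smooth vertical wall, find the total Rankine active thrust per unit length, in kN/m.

342 kN/m

K_a = tan²(45° − φ/2) = 0.3280.
Soil triangle: ½ K_a γ H² = 0.5×0.3280×16.9×8.2² = 186.4 kN/m.
Surcharge rectangle: K_a q H = 0.3280×58×8.2 = 156.0 kN/m.
Total = 186.4 + 156.0 = 342.4 kN/m.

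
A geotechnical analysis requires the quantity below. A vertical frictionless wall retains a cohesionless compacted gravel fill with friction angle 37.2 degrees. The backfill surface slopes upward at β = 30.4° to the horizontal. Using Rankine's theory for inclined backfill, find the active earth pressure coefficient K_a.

0.384

K_a = cos β · (cos β − √(cos²β − cos²φ)) / (cos β + √(cos²β − cos²φ)).
cos β = 0.8625, cos φ = 0.7965, √(cos²β − cos²φ) = 0.3309.
K_a = 0.8625 × (0.8625 − 0.3309)/(0.8625 + 0.3309) = 0.3843.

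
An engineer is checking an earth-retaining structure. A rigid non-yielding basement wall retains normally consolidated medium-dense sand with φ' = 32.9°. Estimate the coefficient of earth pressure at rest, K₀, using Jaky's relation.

0.457

K₀ = 1 − sin φ' = 1 − sin 32.9° = 0.4568.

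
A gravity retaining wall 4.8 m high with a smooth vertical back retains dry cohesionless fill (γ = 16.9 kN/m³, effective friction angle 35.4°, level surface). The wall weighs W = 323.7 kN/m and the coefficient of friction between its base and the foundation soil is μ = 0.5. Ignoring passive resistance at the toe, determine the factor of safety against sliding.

3.12

K_a = tan²(45° − 35.4°/2) = 0.2664.
P_a = ½K_aγH² = 0.5×0.2664×16.9×4.8² = 51.86 kN/m, acting at H/3 = 1.600 m above the base.
FS_sliding = μW / P_a = 0.5×323.7 / 51.86 = 3.121.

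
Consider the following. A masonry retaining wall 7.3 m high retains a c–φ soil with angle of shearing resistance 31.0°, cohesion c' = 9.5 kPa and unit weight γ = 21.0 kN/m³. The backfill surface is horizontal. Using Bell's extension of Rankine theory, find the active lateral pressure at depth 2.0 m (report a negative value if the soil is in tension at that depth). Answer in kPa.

K_a = (1 − sin φ)/(1 + sin φ) = 0.3201.
σ_a = K_a γ z − 2c√K_a = 0.3201×21.0×2.0 − 2×9.5×0.5658 = 2.694 kPa.

2.69 kPa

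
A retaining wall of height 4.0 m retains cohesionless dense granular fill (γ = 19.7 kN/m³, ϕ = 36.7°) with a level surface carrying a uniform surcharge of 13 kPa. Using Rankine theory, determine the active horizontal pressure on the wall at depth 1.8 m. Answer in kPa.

K_a = (1 − sin φ)/(1 + sin φ) = 0.2519.
σ_v = γz + q = 19.7 × 1.8 + 13 = 48.46 kPa.
σ_h = K_a σ_v = 0.2519 × 48.46 = 12.21 kPa.

12.2 kPa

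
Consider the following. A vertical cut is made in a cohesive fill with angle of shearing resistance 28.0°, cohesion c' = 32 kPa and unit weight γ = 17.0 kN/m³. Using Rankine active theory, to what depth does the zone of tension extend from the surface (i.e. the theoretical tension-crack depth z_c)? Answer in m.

K_a = tan²(45° − 28.0°/2) = 0.3610; √K_a = 0.6009.
The active pressure is zero where K_a γ z = 2c√K_a, so z_c = 2c/(γ√K_a) = 2×32/(17.0×0.6009) = 6.266 m.

6.27 m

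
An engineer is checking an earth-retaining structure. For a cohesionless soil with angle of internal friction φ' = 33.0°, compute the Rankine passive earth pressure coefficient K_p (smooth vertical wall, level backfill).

3.39

K_p = (1 + sin φ)/(1 − sin φ) = tan²(45° + 33.0°/2) = 3.392.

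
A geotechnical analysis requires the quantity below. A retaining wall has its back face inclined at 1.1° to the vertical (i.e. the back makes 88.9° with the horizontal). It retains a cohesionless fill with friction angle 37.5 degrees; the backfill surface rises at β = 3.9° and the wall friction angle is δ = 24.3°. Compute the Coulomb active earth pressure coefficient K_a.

K_a = sin²(α+φ) / [sin²α · sin(α−δ) · (1 + √{sin(φ+δ)sin(φ−β) / (sin(α−δ)sin(α+β))})²].
With α = 88.9°, φ = 37.5°, δ = 24.3°, β = 3.9°: K_a = 0.2383.

0.238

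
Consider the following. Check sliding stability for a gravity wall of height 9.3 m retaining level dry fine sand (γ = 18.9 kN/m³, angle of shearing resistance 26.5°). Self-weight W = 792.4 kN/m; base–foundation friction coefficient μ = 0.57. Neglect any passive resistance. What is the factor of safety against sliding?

1.44

K_a = tan²(45° − 26.5°/2) = 0.3829.
P_a = ½K_aγH² = 0.5×0.3829×18.9×9.3² = 313.0 kN/m, acting at H/3 = 3.100 m above the base.
FS_sliding = μW / P_a = 0.57×792.4 / 313.0 = 1.443.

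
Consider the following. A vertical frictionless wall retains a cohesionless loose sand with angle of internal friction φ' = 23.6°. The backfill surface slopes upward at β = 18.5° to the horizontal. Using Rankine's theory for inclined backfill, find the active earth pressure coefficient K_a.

K_a = cos β · (cos β − √(cos²β − cos²φ)) / (cos β + √(cos²β − cos²φ)).
cos β = 0.9483, cos φ = 0.9164, √(cos²β − cos²φ) = 0.2441.
K_a = 0.9483 × (0.9483 − 0.2441)/(0.9483 + 0.2441) = 0.5600.

0.560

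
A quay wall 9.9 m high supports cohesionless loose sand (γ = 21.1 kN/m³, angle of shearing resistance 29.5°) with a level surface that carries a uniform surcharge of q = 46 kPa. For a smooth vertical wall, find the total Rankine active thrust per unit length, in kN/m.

K_a = tan²(45° − φ/2) = 0.3401.
Soil triangle: ½ K_a γ H² = 0.5×0.3401×21.1×9.9² = 351.7 kN/m.
Surcharge rectangle: K_a q H = 0.3401×46×9.9 = 154.9 kN/m.
Total = 351.7 + 154.9 = 506.5 kN/m.

507 kN/m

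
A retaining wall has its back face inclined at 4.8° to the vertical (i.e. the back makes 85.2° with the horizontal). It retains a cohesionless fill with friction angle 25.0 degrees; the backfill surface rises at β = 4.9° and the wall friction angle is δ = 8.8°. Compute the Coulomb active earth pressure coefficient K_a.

K_a = sin²(α+φ) / [sin²α · sin(α−δ) · (1 + √{sin(φ+δ)sin(φ−β) / (sin(α−δ)sin(α+β))})²].
With α = 85.2°, φ = 25.0°, δ = 8.8°, β = 4.9°: K_a = 0.4380.

0.438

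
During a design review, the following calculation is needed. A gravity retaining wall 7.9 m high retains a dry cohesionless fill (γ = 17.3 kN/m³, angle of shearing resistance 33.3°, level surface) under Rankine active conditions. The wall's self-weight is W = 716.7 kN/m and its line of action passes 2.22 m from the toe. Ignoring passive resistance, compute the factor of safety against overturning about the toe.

3.84

K_a = tan²(45° − 33.3°/2) = 0.2911.
P_a = ½K_aγH² = 0.5×0.2911×17.3×7.9² = 157.2 kN/m, acting at H/3 = 2.633 m above the base.
Overturning moment M_o = P_a × H/3 = 157.2 × 2.633 = 413.9.
Resisting moment M_r = W × 2.22 = 716.7 × 2.22 = 1591.
FS_overturning = M_r/M_o = 1591/413.9 = 3.844.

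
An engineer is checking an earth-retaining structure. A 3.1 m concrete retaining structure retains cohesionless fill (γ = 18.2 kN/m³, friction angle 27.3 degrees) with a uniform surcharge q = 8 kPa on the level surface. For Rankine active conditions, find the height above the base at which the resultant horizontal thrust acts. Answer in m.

K_a = 0.3711.
Triangular part P₁ = ½K_aγH² = 32.46 at H/3 = 1.033 m; rectangular part P₂ = K_a q H = 9.204 at H/2 = 1.550 m.
ȳ = (P₁·1.033 + P₂·1.550)/(P₁+P₂) = 1.147 m.

1.15 m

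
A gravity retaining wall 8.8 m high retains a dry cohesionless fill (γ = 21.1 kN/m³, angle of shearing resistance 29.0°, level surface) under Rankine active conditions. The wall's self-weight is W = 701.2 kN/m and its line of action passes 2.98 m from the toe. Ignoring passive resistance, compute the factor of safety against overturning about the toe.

K_a = tan²(45° − 29.0°/2) = 0.3470.
P_a = ½K_aγH² = 0.5×0.3470×21.1×8.8² = 283.5 kN/m, acting at H/3 = 2.933 m above the base.
Overturning moment M_o = P_a × H/3 = 283.5 × 2.933 = 831.5.
Resisting moment M_r = W × 2.98 = 701.2 × 2.98 = 2090.
FS_overturning = M_r/M_o = 2090/831.5 = 2.513.

2.51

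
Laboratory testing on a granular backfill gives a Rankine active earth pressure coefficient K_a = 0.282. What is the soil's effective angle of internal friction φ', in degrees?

34.1°

K_a = tan²(45° − φ/2) ⇒ 45° − φ/2 = arctan(√0.282) = 27.97°.
φ = 2(45° − 27.97°) = 34.06°.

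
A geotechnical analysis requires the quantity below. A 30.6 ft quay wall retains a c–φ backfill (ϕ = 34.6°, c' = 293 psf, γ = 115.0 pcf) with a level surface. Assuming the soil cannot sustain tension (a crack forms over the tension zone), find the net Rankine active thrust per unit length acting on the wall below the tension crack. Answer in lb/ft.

6920 lb/ft

K_a = 0.2756; √K_a = 0.5250.
Tension-crack depth z_c = 2c/(γ√K_a) = 2×293/(115.0×0.5250) = 9.706 ft.
σ_a at base = K_a γ H − 2c√K_a = 0.2756×115.0×30.6 − 2×293×0.5250 = 662.3 psf.
P_a = ½ × 662.3 × (H − z_c) = 0.5×662.3×20.89 = 6919 lb/ft.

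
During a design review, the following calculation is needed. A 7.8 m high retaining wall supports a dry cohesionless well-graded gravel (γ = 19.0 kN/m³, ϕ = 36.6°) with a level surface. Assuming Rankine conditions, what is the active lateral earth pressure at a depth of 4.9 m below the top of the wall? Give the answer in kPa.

K_a = (1 − sin φ)/(1 + sin φ) = 0.2530.
σ_h = K_a γ z = 0.2530 × 19.0 × 4.9 = 23.55 kPa.

23.6 kPa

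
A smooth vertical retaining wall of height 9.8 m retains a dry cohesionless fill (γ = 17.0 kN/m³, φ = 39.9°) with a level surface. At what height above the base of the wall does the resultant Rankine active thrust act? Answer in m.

3.27 m

K_a = 0.2184.
The pressure distribution is triangular, so the resultant acts at H/3 above the base = 9.8/3 = 3.267 m.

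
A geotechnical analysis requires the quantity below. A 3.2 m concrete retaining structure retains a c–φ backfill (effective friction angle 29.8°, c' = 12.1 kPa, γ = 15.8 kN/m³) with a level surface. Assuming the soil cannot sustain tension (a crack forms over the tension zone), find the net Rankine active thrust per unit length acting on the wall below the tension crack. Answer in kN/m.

K_a = 0.3360; √K_a = 0.5797.
Tension-crack depth z_c = 2c/(γ√K_a) = 2×12.1/(15.8×0.5797) = 2.642 m.
σ_a at base = K_a γ H − 2c√K_a = 0.3360×15.8×3.2 − 2×12.1×0.5797 = 2.961 kPa.
P_a = ½ × 2.961 × (H − z_c) = 0.5×2.961×0.5578 = 0.8259 kN/m.

0.826 kN/m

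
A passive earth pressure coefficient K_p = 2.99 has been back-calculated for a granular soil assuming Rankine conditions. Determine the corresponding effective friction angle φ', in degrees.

29.9°

K_p = (1+sin φ)/(1−sin φ) ⇒ sin φ = (K_p − 1)/(K_p + 1) = 0.4987.
φ = arcsin(0.4987) = 29.92°.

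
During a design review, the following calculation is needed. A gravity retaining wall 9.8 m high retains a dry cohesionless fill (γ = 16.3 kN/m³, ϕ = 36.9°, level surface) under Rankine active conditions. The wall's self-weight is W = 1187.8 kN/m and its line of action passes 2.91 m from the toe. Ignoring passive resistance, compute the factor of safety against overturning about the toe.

5.41

K_a = tan²(45° − 36.9°/2) = 0.2497.
P_a = ½K_aγH² = 0.5×0.2497×16.3×9.8² = 195.4 kN/m, acting at H/3 = 3.267 m above the base.
Overturning moment M_o = P_a × H/3 = 195.4 × 3.267 = 638.4.
Resisting moment M_r = W × 2.91 = 1187.8 × 2.91 = 3456.
FS_overturning = M_r/M_o = 3456/638.4 = 5.414.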